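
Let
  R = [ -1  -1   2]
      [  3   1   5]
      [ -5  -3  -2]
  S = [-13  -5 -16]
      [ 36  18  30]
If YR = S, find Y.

Y = [[5, -6, -2], [-3, 6, -3]]

Right-multiplying both sides by R⁻¹ gives Y = SR⁻¹.
det R = -2, so R⁻¹ = [[-13/2, 4, 7/2], [19/2, -6, -11/2], [2, -1, -1]].
Y = SR⁻¹ = [[-13, -5, -16], [36, 18, 30]] · [[-13/2, 4, 7/2], [19/2, -6, -11/2], [2, -1, -1]] = [[5, -6, -2], [-3, 6, -3]].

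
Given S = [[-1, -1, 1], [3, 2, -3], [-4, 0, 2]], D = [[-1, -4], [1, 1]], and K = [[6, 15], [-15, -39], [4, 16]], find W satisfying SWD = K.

W = [[0, 1], [1, -2], [-2, 2]]

W = S⁻¹KD⁻¹ (apply S⁻¹ on the left and D⁻¹ on the right).
S has determinant -2; S⁻¹ = [[-2, -1, -1/2], [-3, -1, 0], [-4, -2, -1/2]].
det D = 3; the adjugate gives D⁻¹ = [[1/3, 4/3], [-1/3, -1/3]].
S⁻¹K = [[1, 1], [-3, -6], [4, 10]].
W = (S⁻¹K)D⁻¹ = [[0, 1], [1, -2], [-2, 2]].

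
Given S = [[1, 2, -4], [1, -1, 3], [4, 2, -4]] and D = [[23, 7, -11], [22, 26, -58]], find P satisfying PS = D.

P = [[0, 3, 5], [4, -6, 6]]

S is on the right of P, so right-multiply by S⁻¹: P = DS⁻¹.
det S = 6; the adjugate gives S⁻¹ = [[-1/3, 0, 1/3], [8/3, 2, -7/6], [1, 1, -1/2]].
P = DS⁻¹ = [[23, 7, -11], [22, 26, -58]] · [[-1/3, 0, 1/3], [8/3, 2, -7/6], [1, 1, -1/2]] = [[0, 3, 5], [4, -6, 6]].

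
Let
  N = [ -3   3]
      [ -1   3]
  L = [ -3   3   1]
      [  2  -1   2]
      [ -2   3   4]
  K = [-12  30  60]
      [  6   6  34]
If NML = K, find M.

M = [[-1, 0, -3], [-1, 2, 1]]

M = N⁻¹KL⁻¹ (apply N⁻¹ on the left and L⁻¹ on the right).
N has determinant -6; N⁻¹ = [[-1/2, 1/2], [-1/6, 1/2]].
L has determinant -2; L⁻¹ = [[5, 9/2, -7/2], [6, 5, -4], [-2, -3/2, 3/2]].
N⁻¹K = [[9, -12, -13], [5, -2, 7]].
M = (N⁻¹K)L⁻¹ = [[-1, 0, -3], [-1, 2, 1]].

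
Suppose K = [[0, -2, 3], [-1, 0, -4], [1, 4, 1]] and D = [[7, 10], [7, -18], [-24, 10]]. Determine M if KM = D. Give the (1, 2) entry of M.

2

Left-multiplying both sides by K⁻¹ gives M = K⁻¹D.
K has determinant -6; K⁻¹ = [[-8/3, -7/3, -4/3], [1/2, 1/2, 1/2], [2/3, 1/3, 1/3]].
M = K⁻¹D = [[-8/3, -7/3, -4/3], [1/2, 1/2, 1/2], [2/3, 1/3, 1/3]] · [[7, 10], [7, -18], [-24, 10]] = [[-3, 2], [-5, 1], [-1, 4]].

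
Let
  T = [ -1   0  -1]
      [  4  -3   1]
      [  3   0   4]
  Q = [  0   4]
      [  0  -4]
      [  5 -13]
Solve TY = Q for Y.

Y = [[-5, -3], [-5, -3], [5, -1]]

Since T multiplies Y on the left, Y = T⁻¹Q.
det T = 3, so T⁻¹ = [[-4, 0, -1], [-13/3, -1/3, -1], [3, 0, 1]].
Y = T⁻¹Q = [[-4, 0, -1], [-13/3, -1/3, -1], [3, 0, 1]] · [[0, 4], [0, -4], [5, -13]] = [[-5, -3], [-5, -3], [5, -1]].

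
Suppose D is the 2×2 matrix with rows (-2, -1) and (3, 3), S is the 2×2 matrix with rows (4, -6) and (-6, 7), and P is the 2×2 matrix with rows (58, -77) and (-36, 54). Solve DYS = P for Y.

Y = [[-4, 5], [1, -5]]

Left-multiply by D⁻¹ and right-multiply by S⁻¹: Y = D⁻¹PS⁻¹.
det D = -3; the adjugate gives D⁻¹ = [[-1, -1/3], [1, 2/3]].
S has determinant -8; S⁻¹ = [[-7/8, -3/4], [-3/4, -1/2]].
D⁻¹P = [[-46, 59], [34, -41]].
Y = (D⁻¹P)S⁻¹ = [[-4, 5], [1, -5]].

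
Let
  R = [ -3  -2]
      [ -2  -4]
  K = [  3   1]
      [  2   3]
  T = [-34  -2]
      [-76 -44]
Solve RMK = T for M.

Isolating M: multiply by R⁻¹ from the left and K⁻¹ from the right, so M = R⁻¹TK⁻¹.
det R = 8, so R⁻¹ = [[-1/2, 1/4], [1/4, -3/8]].
det K = 7; the adjugate gives K⁻¹ = [[3/7, -1/7], [-2/7, 3/7]].
R⁻¹T = [[-2, -10], [20, 16]].
M = (R⁻¹T)K⁻¹ = [[2, -4], [4, 4]].

M = [[2, -4], [4, 4]]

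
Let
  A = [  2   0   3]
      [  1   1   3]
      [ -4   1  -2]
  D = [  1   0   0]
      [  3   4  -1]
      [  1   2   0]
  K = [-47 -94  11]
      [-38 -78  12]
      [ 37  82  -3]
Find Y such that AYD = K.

Y = [[1, 2, -5], [3, 1, 5], [3, -5, -5]]

Y = A⁻¹KD⁻¹ (apply A⁻¹ on the left and D⁻¹ on the right).
det A = 5, so A⁻¹ = [[-1, 3/5, -3/5], [-2, 8/5, -3/5], [1, -2/5, 2/5]].
det D = 2; the adjugate gives D⁻¹ = [[1, 0, 0], [-1/2, 0, 1/2], [1, -1, 2]].
A⁻¹K = [[2, -2, -2], [11, 14, -1], [-17, -30, 5]].
Y = (A⁻¹K)D⁻¹ = [[1, 2, -5], [3, 1, 5], [3, -5, -5]].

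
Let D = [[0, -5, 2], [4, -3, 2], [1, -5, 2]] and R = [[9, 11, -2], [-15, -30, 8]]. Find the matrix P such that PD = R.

P = [[-1, 3, -3], [4, -5, 5]]

D is on the right of P, so right-multiply by D⁻¹: P = RD⁻¹.
D has determinant -4; D⁻¹ = [[-1, 0, 1], [3/2, 1/2, -2], [17/4, 5/4, -5]].
P = RD⁻¹ = [[9, 11, -2], [-15, -30, 8]] · [[-1, 0, 1], [3/2, 1/2, -2], [17/4, 5/4, -5]] = [[-1, 3, -3], [4, -5, 5]].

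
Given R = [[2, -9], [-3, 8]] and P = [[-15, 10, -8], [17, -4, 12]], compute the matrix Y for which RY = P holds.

Y = [[-3, -4, -4], [1, -2, 0]]

R is on the left of Y, so left-multiply by R⁻¹: Y = R⁻¹P.
R has determinant -11; R⁻¹ = [[-8/11, -9/11], [-3/11, -2/11]].
Y = R⁻¹P = [[-8/11, -9/11], [-3/11, -2/11]] · [[-15, 10, -8], [17, -4, 12]] = [[-3, -4, -4], [1, -2, 0]].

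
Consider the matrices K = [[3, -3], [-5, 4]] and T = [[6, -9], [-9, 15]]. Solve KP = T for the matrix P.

Since K multiplies P on the left, P = K⁻¹T.
K has determinant -3; K⁻¹ = [[-4/3, -1], [-5/3, -1]].
P = K⁻¹T = [[-4/3, -1], [-5/3, -1]] · [[6, -9], [-9, 15]] = [[1, -3], [-1, 0]].

P = [[1, -3], [-1, 0]]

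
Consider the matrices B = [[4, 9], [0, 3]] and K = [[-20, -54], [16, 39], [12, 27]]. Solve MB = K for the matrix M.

M = [[-5, -3], [4, 1], [3, 0]]

B is on the right of M, so right-multiply by B⁻¹: M = KB⁻¹.
det B = 12; the adjugate gives B⁻¹ = [[1/4, -3/4], [0, 1/3]].
M = KB⁻¹ = [[-20, -54], [16, 39], [12, 27]] · [[1/4, -3/4], [0, 1/3]] = [[-5, -3], [4, 1], [3, 0]].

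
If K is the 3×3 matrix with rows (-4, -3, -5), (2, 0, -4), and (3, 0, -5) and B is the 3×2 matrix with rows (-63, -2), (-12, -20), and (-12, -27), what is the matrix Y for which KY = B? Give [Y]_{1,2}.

-4

Left-multiplying both sides by K⁻¹ gives Y = K⁻¹B.
det K = 6, so K⁻¹ = [[0, -5/2, 2], [-1/3, 35/6, -13/3], [0, -3/2, 1]].
Y = K⁻¹B = [[0, -5/2, 2], [-1/3, 35/6, -13/3], [0, -3/2, 1]] · [[-63, -2], [-12, -20], [-12, -27]] = [[6, -4], [3, 1], [6, 3]].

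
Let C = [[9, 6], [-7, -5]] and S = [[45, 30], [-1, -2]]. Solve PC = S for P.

Right-multiplying both sides by C⁻¹ gives P = SC⁻¹.
det C = -3, so C⁻¹ = [[5/3, 2], [-7/3, -3]].
P = SC⁻¹ = [[45, 30], [-1, -2]] · [[5/3, 2], [-7/3, -3]] = [[5, 0], [3, 4]].

P = [[5, 0], [3, 4]]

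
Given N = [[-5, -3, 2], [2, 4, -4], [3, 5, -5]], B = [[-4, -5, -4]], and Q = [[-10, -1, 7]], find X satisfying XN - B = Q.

XN = Q + B = [[-14, -6, 3]].
Since N sits to the right of X, X = (Q + B)N⁻¹.
det N = 2, so N⁻¹ = [[0, -5/2, 2], [-1, 19/2, -8], [-1, 8, -7]].
X = (Q + B)N⁻¹ = [[3, 2, -1]].

X = [[3, 2, -1]]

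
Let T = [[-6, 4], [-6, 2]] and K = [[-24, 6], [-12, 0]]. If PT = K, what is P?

P = [[-1, 5], [-2, 4]]

Right-multiplying both sides by T⁻¹ gives P = KT⁻¹.
T has determinant 12; T⁻¹ = [[1/6, -1/3], [1/2, -1/2]].
P = KT⁻¹ = [[-24, 6], [-12, 0]] · [[1/6, -1/3], [1/2, -1/2]] = [[-1, 5], [-2, 4]].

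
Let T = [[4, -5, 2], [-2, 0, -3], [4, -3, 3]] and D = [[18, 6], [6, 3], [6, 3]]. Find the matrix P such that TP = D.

P = [[-3, 3], [-6, 0], [0, -3]]

Left-multiplying both sides by T⁻¹ gives P = T⁻¹D.
det T = 6; the adjugate gives T⁻¹ = [[-3/2, 3/2, 5/2], [-1, 2/3, 4/3], [1, -4/3, -5/3]].
P = T⁻¹D = [[-3/2, 3/2, 5/2], [-1, 2/3, 4/3], [1, -4/3, -5/3]] · [[18, 6], [6, 3], [6, 3]] = [[-3, 3], [-6, 0], [0, -3]].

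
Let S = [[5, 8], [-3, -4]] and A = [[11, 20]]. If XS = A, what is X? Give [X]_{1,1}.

Since S sits to the right of X, X = AS⁻¹.
S has determinant 4; S⁻¹ = [[-1, -2], [3/4, 5/4]].
X = AS⁻¹ = [[11, 20]] · [[-1, -2], [3/4, 5/4]] = [[4, 3]].

4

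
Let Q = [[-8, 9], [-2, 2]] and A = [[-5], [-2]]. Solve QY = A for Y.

Q is on the left of Y, so left-multiply by Q⁻¹: Y = Q⁻¹A.
Q has determinant 2; Q⁻¹ = [[1, -9/2], [1, -4]].
Y = Q⁻¹A = [[1, -9/2], [1, -4]] · [[-5], [-2]] = [[4], [3]].

Y = [[4], [3]]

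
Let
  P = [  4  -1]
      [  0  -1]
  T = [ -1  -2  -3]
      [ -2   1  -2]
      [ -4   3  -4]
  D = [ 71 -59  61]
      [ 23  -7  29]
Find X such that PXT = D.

X = [[2, -3, -2], [3, 4, 3]]

X = P⁻¹DT⁻¹ (apply P⁻¹ on the left and T⁻¹ on the right).
det P = -4, so P⁻¹ = [[1/4, -1/4], [0, -1]].
det T = 4; the adjugate gives T⁻¹ = [[1/2, -17/4, 7/4], [0, -2, 1], [-1/2, 11/4, -5/4]].
P⁻¹D = [[12, -13, 8], [-23, 7, -29]].
X = (P⁻¹D)T⁻¹ = [[2, -3, -2], [3, 4, 3]].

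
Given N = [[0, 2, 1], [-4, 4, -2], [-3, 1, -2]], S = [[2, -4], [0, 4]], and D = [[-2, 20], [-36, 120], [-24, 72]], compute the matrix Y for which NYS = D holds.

Y = [[3, -3], [-1, 1], [1, 2]]

Y = N⁻¹DS⁻¹ (apply N⁻¹ on the left and S⁻¹ on the right).
N has determinant 4; N⁻¹ = [[-3/2, 5/4, -2], [-1/2, 3/4, -1], [2, -3/2, 2]].
S has determinant 8; S⁻¹ = [[1/2, 1/2], [0, 1/4]].
N⁻¹D = [[6, -24], [-2, 8], [2, 4]].
Y = (N⁻¹D)S⁻¹ = [[3, -3], [-1, 1], [1, 2]].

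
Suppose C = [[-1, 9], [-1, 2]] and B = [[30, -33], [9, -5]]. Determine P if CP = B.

Left-multiplying both sides by C⁻¹ gives P = C⁻¹B.
det C = 7, so C⁻¹ = [[2/7, -9/7], [1/7, -1/7]].
P = C⁻¹B = [[2/7, -9/7], [1/7, -1/7]] · [[30, -33], [9, -5]] = [[-3, -3], [3, -4]].

P = [[-3, -3], [3, -4]]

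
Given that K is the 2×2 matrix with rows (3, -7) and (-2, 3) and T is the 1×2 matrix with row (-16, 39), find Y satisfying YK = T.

Right-multiplying both sides by K⁻¹ gives Y = TK⁻¹.
det K = -5, so K⁻¹ = [[-3/5, -7/5], [-2/5, -3/5]].
Y = TK⁻¹ = [[-16, 39]] · [[-3/5, -7/5], [-2/5, -3/5]] = [[-6, -1]].

Y = [[-6, -1]]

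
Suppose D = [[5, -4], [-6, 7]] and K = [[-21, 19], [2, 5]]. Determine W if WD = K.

Since D sits to the right of W, W = KD⁻¹.
det D = 11, so D⁻¹ = [[7/11, 4/11], [6/11, 5/11]].
W = KD⁻¹ = [[-21, 19], [2, 5]] · [[7/11, 4/11], [6/11, 5/11]] = [[-3, 1], [4, 3]].

W = [[-3, 1], [4, 3]]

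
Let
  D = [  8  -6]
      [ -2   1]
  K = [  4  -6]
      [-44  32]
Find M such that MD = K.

M = [[2, 6], [-5, 2]]

Since D sits to the right of M, M = KD⁻¹.
det D = -4; the adjugate gives D⁻¹ = [[-1/4, -3/2], [-1/2, -2]].
M = KD⁻¹ = [[4, -6], [-44, 32]] · [[-1/4, -3/2], [-1/2, -2]] = [[2, 6], [-5, 2]].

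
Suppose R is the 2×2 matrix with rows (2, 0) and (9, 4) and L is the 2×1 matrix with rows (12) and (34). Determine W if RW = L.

R is on the left of W, so left-multiply by R⁻¹: W = R⁻¹L.
R has determinant 8; R⁻¹ = [[1/2, 0], [-9/8, 1/4]].
W = R⁻¹L = [[1/2, 0], [-9/8, 1/4]] · [[12], [34]] = [[6], [-5]].

W = [[6], [-5]]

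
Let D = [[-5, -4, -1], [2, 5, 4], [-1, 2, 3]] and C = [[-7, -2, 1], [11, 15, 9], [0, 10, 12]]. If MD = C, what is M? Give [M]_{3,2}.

-2

Right-multiplying both sides by D⁻¹ gives M = CD⁻¹.
det D = -4, so D⁻¹ = [[-7/4, -5/2, 11/4], [5/2, 4, -9/2], [-9/4, -7/2, 17/4]].
M = CD⁻¹ = [[-7, -2, 1], [11, 15, 9], [0, 10, 12]] · [[-7/4, -5/2, 11/4], [5/2, 4, -9/2], [-9/4, -7/2, 17/4]] = [[5, 6, -6], [-2, 1, 1], [-2, -2, 6]].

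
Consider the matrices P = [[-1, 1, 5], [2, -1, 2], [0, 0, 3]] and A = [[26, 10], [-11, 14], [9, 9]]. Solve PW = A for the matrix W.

Since P multiplies W on the left, W = P⁻¹A.
det P = -3; the adjugate gives P⁻¹ = [[1, 1, -7/3], [2, 1, -4], [0, 0, 1/3]].
W = P⁻¹A = [[1, 1, -7/3], [2, 1, -4], [0, 0, 1/3]] · [[26, 10], [-11, 14], [9, 9]] = [[-6, 3], [5, -2], [3, 3]].

W = [[-6, 3], [5, -2], [3, 3]]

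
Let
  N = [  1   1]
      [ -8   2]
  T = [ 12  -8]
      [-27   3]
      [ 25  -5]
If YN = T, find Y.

Since N sits to the right of Y, Y = TN⁻¹.
det N = 10; the adjugate gives N⁻¹ = [[1/5, -1/10], [4/5, 1/10]].
Y = TN⁻¹ = [[12, -8], [-27, 3], [25, -5]] · [[1/5, -1/10], [4/5, 1/10]] = [[-4, -2], [-3, 3], [1, -3]].

Y = [[-4, -2], [-3, 3], [1, -3]]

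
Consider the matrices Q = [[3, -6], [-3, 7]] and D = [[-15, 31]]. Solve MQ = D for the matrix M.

Right-multiplying both sides by Q⁻¹ gives M = DQ⁻¹.
det Q = 3, so Q⁻¹ = [[7/3, 2], [1, 1]].
M = DQ⁻¹ = [[-15, 31]] · [[7/3, 2], [1, 1]] = [[-4, 1]].

M = [[-4, 1]]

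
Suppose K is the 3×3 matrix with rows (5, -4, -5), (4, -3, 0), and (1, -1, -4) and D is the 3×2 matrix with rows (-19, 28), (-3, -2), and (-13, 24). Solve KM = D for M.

Left-multiplying both sides by K⁻¹ gives M = K⁻¹D.
det K = 1, so K⁻¹ = [[12, -11, -15], [16, -15, -20], [-1, 1, 1]].
M = K⁻¹D = [[12, -11, -15], [16, -15, -20], [-1, 1, 1]] · [[-19, 28], [-3, -2], [-13, 24]] = [[0, -2], [1, -2], [3, -6]].

M = [[0, -2], [1, -2], [3, -6]]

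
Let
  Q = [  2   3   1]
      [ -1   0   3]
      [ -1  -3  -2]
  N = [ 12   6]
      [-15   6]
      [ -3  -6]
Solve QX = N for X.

X = [[6, 3], [1, -1], [-3, 3]]

Since Q multiplies X on the left, X = Q⁻¹N.
Q has determinant 6; Q⁻¹ = [[3/2, 1/2, 3/2], [-5/6, -1/2, -7/6], [1/2, 1/2, 1/2]].
X = Q⁻¹N = [[3/2, 1/2, 3/2], [-5/6, -1/2, -7/6], [1/2, 1/2, 1/2]] · [[12, 6], [-15, 6], [-3, -6]] = [[6, 3], [1, -1], [-3, 3]].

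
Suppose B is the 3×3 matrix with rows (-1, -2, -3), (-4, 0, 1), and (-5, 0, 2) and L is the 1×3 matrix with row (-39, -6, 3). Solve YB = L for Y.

Right-multiplying both sides by B⁻¹ gives Y = LB⁻¹.
det B = -6, so B⁻¹ = [[0, -2/3, 1/3], [-1/2, 17/6, -13/6], [0, -5/3, 4/3]].
Y = LB⁻¹ = [[-39, -6, 3]] · [[0, -2/3, 1/3], [-1/2, 17/6, -13/6], [0, -5/3, 4/3]] = [[3, 4, 4]].

Y = [[3, 4, 4]]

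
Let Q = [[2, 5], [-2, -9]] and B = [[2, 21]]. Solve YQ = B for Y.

Since Q sits to the right of Y, Y = BQ⁻¹.
det Q = -8, so Q⁻¹ = [[9/8, 5/8], [-1/4, -1/4]].
Y = BQ⁻¹ = [[2, 21]] · [[9/8, 5/8], [-1/4, -1/4]] = [[-3, -4]].

Y = [[-3, -4]]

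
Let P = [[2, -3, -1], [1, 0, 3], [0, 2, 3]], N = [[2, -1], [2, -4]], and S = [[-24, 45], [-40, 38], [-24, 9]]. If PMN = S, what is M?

M = P⁻¹SN⁻¹ (apply P⁻¹ on the left and N⁻¹ on the right).
det P = -5; the adjugate gives P⁻¹ = [[6/5, -7/5, 9/5], [3/5, -6/5, 7/5], [-2/5, 4/5, -3/5]].
N has determinant -6; N⁻¹ = [[2/3, -1/6], [1/3, -1/3]].
P⁻¹S = [[-16, 17], [0, -6], [-8, 7]].
M = (P⁻¹S)N⁻¹ = [[-5, -3], [-2, 2], [-3, -1]].

M = [[-5, -3], [-2, 2], [-3, -1]]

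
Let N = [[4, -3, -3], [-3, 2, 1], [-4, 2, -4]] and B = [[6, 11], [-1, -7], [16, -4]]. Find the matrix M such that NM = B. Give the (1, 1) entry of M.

3

N is on the left of M, so left-multiply by N⁻¹: M = N⁻¹B.
det N = 2, so N⁻¹ = [[-5, -9, 3/2], [-8, -14, 5/2], [1, 2, -1/2]].
M = N⁻¹B = [[-5, -9, 3/2], [-8, -14, 5/2], [1, 2, -1/2]] · [[6, 11], [-1, -7], [16, -4]] = [[3, 2], [6, 0], [-4, -1]].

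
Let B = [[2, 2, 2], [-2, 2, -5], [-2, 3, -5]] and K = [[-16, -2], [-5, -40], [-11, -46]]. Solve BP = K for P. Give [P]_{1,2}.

-1

B is on the left of P, so left-multiply by B⁻¹: P = B⁻¹K.
det B = 6; the adjugate gives B⁻¹ = [[5/6, 8/3, -7/3], [0, -1, 1], [-1/3, -5/3, 4/3]].
P = B⁻¹K = [[5/6, 8/3, -7/3], [0, -1, 1], [-1/3, -5/3, 4/3]] · [[-16, -2], [-5, -40], [-11, -46]] = [[-1, -1], [-6, -6], [-1, 6]].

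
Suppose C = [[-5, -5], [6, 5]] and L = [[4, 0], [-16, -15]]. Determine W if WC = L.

Since C sits to the right of W, W = LC⁻¹.
C has determinant 5; C⁻¹ = [[1, 1], [-6/5, -1]].
W = LC⁻¹ = [[4, 0], [-16, -15]] · [[1, 1], [-6/5, -1]] = [[4, 4], [2, -1]].

W = [[4, 4], [2, -1]]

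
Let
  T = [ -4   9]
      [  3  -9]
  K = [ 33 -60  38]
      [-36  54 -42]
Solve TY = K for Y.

Left-multiplying both sides by T⁻¹ gives Y = T⁻¹K.
det T = 9, so T⁻¹ = [[-1, -1], [-1/3, -4/9]].
Y = T⁻¹K = [[-1, -1], [-1/3, -4/9]] · [[33, -60, 38], [-36, 54, -42]] = [[3, 6, 4], [5, -4, 6]].

Y = [[3, 6, 4], [5, -4, 6]]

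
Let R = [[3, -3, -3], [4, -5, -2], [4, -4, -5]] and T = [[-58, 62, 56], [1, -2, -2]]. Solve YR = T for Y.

Y = [[-6, -4, -6], [-5, 1, 3]]

Since R sits to the right of Y, Y = TR⁻¹.
R has determinant 3; R⁻¹ = [[17/3, -1, -3], [4, -1, -2], [4/3, 0, -1]].
Y = TR⁻¹ = [[-58, 62, 56], [1, -2, -2]] · [[17/3, -1, -3], [4, -1, -2], [4/3, 0, -1]] = [[-6, -4, -6], [-5, 1, 3]].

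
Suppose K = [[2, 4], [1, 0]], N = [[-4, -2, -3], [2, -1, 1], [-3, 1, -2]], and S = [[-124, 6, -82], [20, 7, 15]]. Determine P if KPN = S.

P = [[-4, -1, -2], [5, -3, 5]]

Isolating P: multiply by K⁻¹ from the left and N⁻¹ from the right, so P = K⁻¹SN⁻¹.
K has determinant -4; K⁻¹ = [[0, 1], [1/4, -1/2]].
N has determinant -3; N⁻¹ = [[-1/3, 7/3, 5/3], [-1/3, 1/3, 2/3], [1/3, -10/3, -8/3]].
K⁻¹S = [[20, 7, 15], [-41, -2, -28]].
P = (K⁻¹S)N⁻¹ = [[-4, -1, -2], [5, -3, 5]].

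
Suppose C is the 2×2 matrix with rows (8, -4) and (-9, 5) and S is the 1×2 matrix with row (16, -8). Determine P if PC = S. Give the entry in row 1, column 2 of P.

C is on the right of P, so right-multiply by C⁻¹: P = SC⁻¹.
det C = 4; the adjugate gives C⁻¹ = [[5/4, 1], [9/4, 2]].
P = SC⁻¹ = [[16, -8]] · [[5/4, 1], [9/4, 2]] = [[2, 0]].

0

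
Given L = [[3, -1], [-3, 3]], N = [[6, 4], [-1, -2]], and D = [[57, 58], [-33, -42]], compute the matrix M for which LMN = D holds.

Left-multiply by L⁻¹ and right-multiply by N⁻¹: M = L⁻¹DN⁻¹.
det L = 6; the adjugate gives L⁻¹ = [[1/2, 1/6], [1/2, 1/2]].
det N = -8; the adjugate gives N⁻¹ = [[1/4, 1/2], [-1/8, -3/4]].
L⁻¹D = [[23, 22], [12, 8]].
M = (L⁻¹D)N⁻¹ = [[3, -5], [2, 0]].

M = [[3, -5], [2, 0]]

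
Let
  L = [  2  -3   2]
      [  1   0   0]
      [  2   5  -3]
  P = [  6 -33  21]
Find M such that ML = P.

Since L sits to the right of M, M = PL⁻¹.
det L = 1, so L⁻¹ = [[0, 1, 0], [3, -10, 2], [5, -16, 3]].
M = PL⁻¹ = [[6, -33, 21]] · [[0, 1, 0], [3, -10, 2], [5, -16, 3]] = [[6, 0, -3]].

M = [[6, 0, -3]]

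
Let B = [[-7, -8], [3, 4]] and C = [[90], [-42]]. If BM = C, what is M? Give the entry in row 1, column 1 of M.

-6

Left-multiplying both sides by B⁻¹ gives M = B⁻¹C.
det B = -4; the adjugate gives B⁻¹ = [[-1, -2], [3/4, 7/4]].
M = B⁻¹C = [[-1, -2], [3/4, 7/4]] · [[90], [-42]] = [[-6], [-6]].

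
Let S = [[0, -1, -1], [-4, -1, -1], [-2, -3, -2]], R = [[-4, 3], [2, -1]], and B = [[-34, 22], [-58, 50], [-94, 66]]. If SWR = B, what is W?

W = S⁻¹BR⁻¹ (apply S⁻¹ on the left and R⁻¹ on the right).
det S = -4, so S⁻¹ = [[1/4, -1/4, 0], [3/2, 1/2, -1], [-5/2, -1/2, 1]].
R has determinant -2; R⁻¹ = [[1/2, 3/2], [1, 2]].
S⁻¹B = [[6, -7], [14, -8], [20, -14]].
W = (S⁻¹B)R⁻¹ = [[-4, -5], [-1, 5], [-4, 2]].

W = [[-4, -5], [-1, 5], [-4, 2]]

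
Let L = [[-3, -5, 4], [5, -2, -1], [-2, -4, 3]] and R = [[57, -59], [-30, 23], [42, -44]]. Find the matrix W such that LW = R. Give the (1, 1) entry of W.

Since L multiplies W on the left, W = L⁻¹R.
det L = -1; the adjugate gives L⁻¹ = [[10, 1, -13], [13, 1, -17], [24, 2, -31]].
W = L⁻¹R = [[10, 1, -13], [13, 1, -17], [24, 2, -31]] · [[57, -59], [-30, 23], [42, -44]] = [[-6, 5], [-3, 4], [6, -6]].

-6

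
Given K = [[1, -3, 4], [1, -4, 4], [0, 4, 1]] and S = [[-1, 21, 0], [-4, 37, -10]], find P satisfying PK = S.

P = [[1, -2, 4], [-3, -1, 6]]

Right-multiplying both sides by K⁻¹ gives P = SK⁻¹.
K has determinant -1; K⁻¹ = [[20, -19, -4], [1, -1, 0], [-4, 4, 1]].
P = SK⁻¹ = [[-1, 21, 0], [-4, 37, -10]] · [[20, -19, -4], [1, -1, 0], [-4, 4, 1]] = [[1, -2, 4], [-3, -1, 6]].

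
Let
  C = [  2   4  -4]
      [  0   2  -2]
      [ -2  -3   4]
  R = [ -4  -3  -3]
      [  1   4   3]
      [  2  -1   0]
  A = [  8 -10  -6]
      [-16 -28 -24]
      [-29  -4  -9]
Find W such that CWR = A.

W = C⁻¹AR⁻¹ (apply C⁻¹ on the left and R⁻¹ on the right).
det C = 4; the adjugate gives C⁻¹ = [[1/2, -1, 0], [1, 0, 1], [1, -1/2, 1]].
det R = -3; the adjugate gives R⁻¹ = [[-1, -1, -1], [-2, -2, -3], [3, 10/3, 13/3]].
C⁻¹A = [[20, 23, 21], [-21, -14, -15], [-13, 0, -3]].
W = (C⁻¹A)R⁻¹ = [[-3, 4, 2], [4, -1, -2], [4, 3, 0]].

W = [[-3, 4, 2], [4, -1, -2], [4, 3, 0]]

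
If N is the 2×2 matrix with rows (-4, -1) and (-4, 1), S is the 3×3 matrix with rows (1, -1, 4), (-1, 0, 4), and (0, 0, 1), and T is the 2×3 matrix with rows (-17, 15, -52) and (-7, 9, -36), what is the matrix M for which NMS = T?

Isolating M: multiply by N⁻¹ from the left and S⁻¹ from the right, so M = N⁻¹TS⁻¹.
det N = -8, so N⁻¹ = [[-1/8, -1/8], [-1/2, 1/2]].
det S = -1, so S⁻¹ = [[0, -1, 4], [-1, -1, 8], [0, 0, 1]].
N⁻¹T = [[3, -3, 11], [5, -3, 8]].
M = (N⁻¹T)S⁻¹ = [[3, 0, -1], [3, -2, 4]].

M = [[3, 0, -1], [3, -2, 4]]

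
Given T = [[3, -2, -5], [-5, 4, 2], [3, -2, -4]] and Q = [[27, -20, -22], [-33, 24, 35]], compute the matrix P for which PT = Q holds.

T is on the right of P, so right-multiply by T⁻¹: P = QT⁻¹.
det T = 2, so T⁻¹ = [[-6, 1, 8], [-7, 3/2, 19/2], [-1, 0, 1]].
P = QT⁻¹ = [[27, -20, -22], [-33, 24, 35]] · [[-6, 1, 8], [-7, 3/2, 19/2], [-1, 0, 1]] = [[0, -3, 4], [-5, 3, -1]].

P = [[0, -3, 4], [-5, 3, -1]]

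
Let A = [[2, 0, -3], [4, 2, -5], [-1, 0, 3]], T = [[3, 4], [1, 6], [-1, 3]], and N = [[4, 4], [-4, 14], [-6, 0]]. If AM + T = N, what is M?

AM = N − T = [[1, 0], [-5, 8], [-5, -3]].
Left-multiplying both sides by A⁻¹ gives M = A⁻¹(N − T).
det A = 6, so A⁻¹ = [[1, 0, 1], [-7/6, 1/2, -1/3], [1/3, 0, 2/3]].
M = A⁻¹(N − T) = [[-4, -3], [-2, 5], [-3, -2]].

M = [[-4, -3], [-2, 5], [-3, -2]]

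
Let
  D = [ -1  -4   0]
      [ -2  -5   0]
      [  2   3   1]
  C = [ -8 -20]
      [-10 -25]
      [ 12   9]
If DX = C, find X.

X = [[0, 0], [2, 5], [6, -6]]

Since D multiplies X on the left, X = D⁻¹C.
D has determinant -3; D⁻¹ = [[5/3, -4/3, 0], [-2/3, 1/3, 0], [-4/3, 5/3, 1]].
X = D⁻¹C = [[5/3, -4/3, 0], [-2/3, 1/3, 0], [-4/3, 5/3, 1]] · [[-8, -20], [-10, -25], [12, 9]] = [[0, 0], [2, 5], [6, -6]].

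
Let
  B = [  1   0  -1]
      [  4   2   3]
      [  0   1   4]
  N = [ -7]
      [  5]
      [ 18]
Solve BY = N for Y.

Y = [[-4], [6], [3]]

Left-multiplying both sides by B⁻¹ gives Y = B⁻¹N.
det B = 1; the adjugate gives B⁻¹ = [[5, -1, 2], [-16, 4, -7], [4, -1, 2]].
Y = B⁻¹N = [[5, -1, 2], [-16, 4, -7], [4, -1, 2]] · [[-7], [5], [18]] = [[-4], [6], [3]].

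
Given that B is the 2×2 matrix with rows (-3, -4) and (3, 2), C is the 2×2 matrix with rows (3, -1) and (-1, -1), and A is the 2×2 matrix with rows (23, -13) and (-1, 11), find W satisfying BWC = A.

Left-multiply by B⁻¹ and right-multiply by C⁻¹: W = B⁻¹AC⁻¹.
B has determinant 6; B⁻¹ = [[1/3, 2/3], [-1/2, -1/2]].
det C = -4, so C⁻¹ = [[1/4, -1/4], [-1/4, -3/4]].
B⁻¹A = [[7, 3], [-11, 1]].
W = (B⁻¹A)C⁻¹ = [[1, -4], [-3, 2]].

W = [[1, -4], [-3, 2]]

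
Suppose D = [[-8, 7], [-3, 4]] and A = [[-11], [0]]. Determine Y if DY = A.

Y = [[4], [3]]

Left-multiplying both sides by D⁻¹ gives Y = D⁻¹A.
det D = -11; the adjugate gives D⁻¹ = [[-4/11, 7/11], [-3/11, 8/11]].
Y = D⁻¹A = [[-4/11, 7/11], [-3/11, 8/11]] · [[-11], [0]] = [[4], [3]].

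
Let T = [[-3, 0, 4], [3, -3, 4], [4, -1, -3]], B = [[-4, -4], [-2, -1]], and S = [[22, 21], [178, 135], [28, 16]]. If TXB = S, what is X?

X = [[-5, -5], [-4, 4], [-5, -4]]

Left-multiply by T⁻¹ and right-multiply by B⁻¹: X = T⁻¹SB⁻¹.
T has determinant -3; T⁻¹ = [[-13/3, 4/3, -4], [-25/3, 7/3, -8], [-3, 1, -3]].
det B = -4; the adjugate gives B⁻¹ = [[1/4, -1], [-1/2, 1]].
T⁻¹S = [[30, 25], [8, 12], [28, 24]].
X = (T⁻¹S)B⁻¹ = [[-5, -5], [-4, 4], [-5, -4]].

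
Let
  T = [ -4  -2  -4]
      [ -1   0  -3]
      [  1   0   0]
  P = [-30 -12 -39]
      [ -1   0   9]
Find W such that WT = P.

Since T sits to the right of W, W = PT⁻¹.
det T = 6, so T⁻¹ = [[0, 0, 1], [-1/2, 2/3, -4/3], [0, -1/3, -1/3]].
W = PT⁻¹ = [[-30, -12, -39], [-1, 0, 9]] · [[0, 0, 1], [-1/2, 2/3, -4/3], [0, -1/3, -1/3]] = [[6, 5, -1], [0, -3, -4]].

W = [[6, 5, -1], [0, -3, -4]]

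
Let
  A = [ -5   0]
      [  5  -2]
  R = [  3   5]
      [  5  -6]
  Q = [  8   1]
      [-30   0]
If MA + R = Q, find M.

M = [[1, 2], [4, -3]]

MA = Q − R = [[5, -4], [-35, 6]].
Since A sits to the right of M, M = (Q − R)A⁻¹.
det A = 10, so A⁻¹ = [[-1/5, 0], [-1/2, -1/2]].
M = (Q − R)A⁻¹ = [[1, 2], [4, -3]].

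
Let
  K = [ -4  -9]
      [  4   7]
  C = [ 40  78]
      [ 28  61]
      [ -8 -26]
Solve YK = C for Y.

Since K sits to the right of Y, Y = CK⁻¹.
det K = 8; the adjugate gives K⁻¹ = [[7/8, 9/8], [-1/2, -1/2]].
Y = CK⁻¹ = [[40, 78], [28, 61], [-8, -26]] · [[7/8, 9/8], [-1/2, -1/2]] = [[-4, 6], [-6, 1], [6, 4]].

Y = [[-4, 6], [-6, 1], [6, 4]]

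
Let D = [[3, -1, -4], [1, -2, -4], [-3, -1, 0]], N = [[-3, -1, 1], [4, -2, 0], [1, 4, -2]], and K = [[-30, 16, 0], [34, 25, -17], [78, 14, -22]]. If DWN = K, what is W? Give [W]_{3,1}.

2

W = D⁻¹KN⁻¹ (apply D⁻¹ on the left and N⁻¹ on the right).
D has determinant 4; D⁻¹ = [[-1, 1, -1], [3, -3, 2], [-7/4, 3/2, -5/4]].
N has determinant -2; N⁻¹ = [[-2, -1, -1], [-4, -5/2, -2], [-9, -11/2, -5]].
D⁻¹K = [[-14, -5, 5], [-36, 1, 7], [6, -8, 2]].
W = (D⁻¹K)N⁻¹ = [[3, -1, -1], [5, -5, -1], [2, 3, 0]].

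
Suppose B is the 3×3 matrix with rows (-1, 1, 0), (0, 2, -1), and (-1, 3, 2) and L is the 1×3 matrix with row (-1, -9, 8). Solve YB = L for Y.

Since B sits to the right of Y, Y = LB⁻¹.
B has determinant -6; B⁻¹ = [[-7/6, 1/3, 1/6], [-1/6, 1/3, 1/6], [-1/3, -1/3, 1/3]].
Y = LB⁻¹ = [[-1, -9, 8]] · [[-7/6, 1/3, 1/6], [-1/6, 1/3, 1/6], [-1/3, -1/3, 1/3]] = [[0, -6, 1]].

Y = [[0, -6, 1]]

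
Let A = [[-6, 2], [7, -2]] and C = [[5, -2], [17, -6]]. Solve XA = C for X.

X = [[-2, -1], [-4, -1]]

A is on the right of X, so right-multiply by A⁻¹: X = CA⁻¹.
det A = -2, so A⁻¹ = [[1, 1], [7/2, 3]].
X = CA⁻¹ = [[5, -2], [17, -6]] · [[1, 1], [7/2, 3]] = [[-2, -1], [-4, -1]].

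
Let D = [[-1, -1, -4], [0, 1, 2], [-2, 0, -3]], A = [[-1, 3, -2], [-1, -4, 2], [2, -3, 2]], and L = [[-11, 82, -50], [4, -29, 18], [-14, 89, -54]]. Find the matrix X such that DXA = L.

Isolating X: multiply by D⁻¹ from the left and A⁻¹ from the right, so X = D⁻¹LA⁻¹.
det D = -1, so D⁻¹ = [[3, 3, -2], [4, 5, -2], [-2, -2, 1]].
det A = -2, so A⁻¹ = [[1, 0, 1], [-3, -1, -2], [-11/2, -3/2, -7/2]].
D⁻¹L = [[7, -19, 12], [4, 5, -2], [0, -17, 10]].
X = (D⁻¹L)A⁻¹ = [[-2, 1, 3], [0, -2, 1], [-4, 2, -1]].

X = [[-2, 1, 3], [0, -2, 1], [-4, 2, -1]]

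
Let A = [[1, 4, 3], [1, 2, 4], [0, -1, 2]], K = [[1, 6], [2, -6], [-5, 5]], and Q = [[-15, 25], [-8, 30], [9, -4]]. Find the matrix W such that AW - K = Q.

W = [[2, 2], [-4, 5], [0, 3]]

AW = Q + K = [[-14, 31], [-6, 24], [4, 1]].
A is on the left of W, so left-multiply by A⁻¹: W = A⁻¹(Q + K).
det A = -3, so A⁻¹ = [[-8/3, 11/3, -10/3], [2/3, -2/3, 1/3], [1/3, -1/3, 2/3]].
W = A⁻¹(Q + K) = [[2, 2], [-4, 5], [0, 3]].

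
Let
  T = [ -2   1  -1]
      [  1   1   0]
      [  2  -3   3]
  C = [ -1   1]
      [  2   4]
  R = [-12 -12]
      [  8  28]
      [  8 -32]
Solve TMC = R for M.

M = [[1, 4], [3, 2], [-3, -2]]

Left-multiply by T⁻¹ and right-multiply by C⁻¹: M = T⁻¹RC⁻¹.
det T = -4; the adjugate gives T⁻¹ = [[-3/4, 0, -1/4], [3/4, 1, 1/4], [5/4, 1, 3/4]].
C has determinant -6; C⁻¹ = [[-2/3, 1/6], [1/3, 1/6]].
T⁻¹R = [[7, 17], [1, 11], [-1, -11]].
M = (T⁻¹R)C⁻¹ = [[1, 4], [3, 2], [-3, -2]].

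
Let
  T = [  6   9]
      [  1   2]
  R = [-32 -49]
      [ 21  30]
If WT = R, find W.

W = [[-5, -2], [4, -3]]

Since T sits to the right of W, W = RT⁻¹.
det T = 3; the adjugate gives T⁻¹ = [[2/3, -3], [-1/3, 2]].
W = RT⁻¹ = [[-32, -49], [21, 30]] · [[2/3, -3], [-1/3, 2]] = [[-5, -2], [4, -3]].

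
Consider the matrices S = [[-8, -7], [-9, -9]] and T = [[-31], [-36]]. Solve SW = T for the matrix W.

Since S multiplies W on the left, W = S⁻¹T.
det S = 9, so S⁻¹ = [[-1, 7/9], [1, -8/9]].
W = S⁻¹T = [[-1, 7/9], [1, -8/9]] · [[-31], [-36]] = [[3], [1]].

W = [[3], [1]]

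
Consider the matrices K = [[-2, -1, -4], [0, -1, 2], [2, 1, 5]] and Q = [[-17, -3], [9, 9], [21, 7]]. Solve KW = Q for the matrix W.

W = [[1, -6], [-1, -1], [4, 4]]

Left-multiplying both sides by K⁻¹ gives W = K⁻¹Q.
K has determinant 2; K⁻¹ = [[-7/2, 1/2, -3], [2, -1, 2], [1, 0, 1]].
W = K⁻¹Q = [[-7/2, 1/2, -3], [2, -1, 2], [1, 0, 1]] · [[-17, -3], [9, 9], [21, 7]] = [[1, -6], [-1, -1], [4, 4]].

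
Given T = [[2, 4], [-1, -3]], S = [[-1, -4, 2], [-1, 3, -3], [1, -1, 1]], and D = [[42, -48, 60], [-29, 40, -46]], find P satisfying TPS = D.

Isolating P: multiply by T⁻¹ from the left and S⁻¹ from the right, so P = T⁻¹DS⁻¹.
T has determinant -2; T⁻¹ = [[3/2, 2], [-1/2, -1]].
det S = 4, so S⁻¹ = [[0, 1/2, 3/2], [-1/2, -3/4, -5/4], [-1/2, -5/4, -7/4]].
T⁻¹D = [[5, 8, -2], [8, -16, 16]].
P = (T⁻¹D)S⁻¹ = [[-3, -1, 1], [0, -4, 4]].

P = [[-3, -1, 1], [0, -4, 4]]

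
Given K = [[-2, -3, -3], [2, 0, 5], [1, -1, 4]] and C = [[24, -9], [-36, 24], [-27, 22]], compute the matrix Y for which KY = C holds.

Left-multiplying both sides by K⁻¹ gives Y = K⁻¹C.
K has determinant 5; K⁻¹ = [[1, 3, -3], [-3/5, -1, 4/5], [-2/5, -1, 6/5]].
Y = K⁻¹C = [[1, 3, -3], [-3/5, -1, 4/5], [-2/5, -1, 6/5]] · [[24, -9], [-36, 24], [-27, 22]] = [[-3, -3], [0, -1], [-6, 6]].

Y = [[-3, -3], [0, -1], [-6, 6]]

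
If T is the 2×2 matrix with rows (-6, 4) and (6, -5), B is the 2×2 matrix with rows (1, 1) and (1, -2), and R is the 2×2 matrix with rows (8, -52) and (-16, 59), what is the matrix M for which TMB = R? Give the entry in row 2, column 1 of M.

M = T⁻¹RB⁻¹ (apply T⁻¹ on the left and B⁻¹ on the right).
T has determinant 6; T⁻¹ = [[-5/6, -2/3], [-1, -1]].
det B = -3; the adjugate gives B⁻¹ = [[2/3, 1/3], [1/3, -1/3]].
T⁻¹R = [[4, 4], [8, -7]].
M = (T⁻¹R)B⁻¹ = [[4, 0], [3, 5]].

3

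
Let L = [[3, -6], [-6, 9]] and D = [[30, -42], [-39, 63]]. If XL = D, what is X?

X = [[-2, -6], [-3, 5]]

Right-multiplying both sides by L⁻¹ gives X = DL⁻¹.
det L = -9; the adjugate gives L⁻¹ = [[-1, -2/3], [-2/3, -1/3]].
X = DL⁻¹ = [[30, -42], [-39, 63]] · [[-1, -2/3], [-2/3, -1/3]] = [[-2, -6], [-3, 5]].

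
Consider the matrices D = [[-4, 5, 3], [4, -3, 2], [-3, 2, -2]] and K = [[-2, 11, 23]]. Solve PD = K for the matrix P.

Since D sits to the right of P, P = KD⁻¹.
det D = -1; the adjugate gives D⁻¹ = [[-2, -16, -19], [-2, -17, -20], [1, 7, 8]].
P = KD⁻¹ = [[-2, 11, 23]] · [[-2, -16, -19], [-2, -17, -20], [1, 7, 8]] = [[5, 6, 2]].

P = [[5, 6, 2]]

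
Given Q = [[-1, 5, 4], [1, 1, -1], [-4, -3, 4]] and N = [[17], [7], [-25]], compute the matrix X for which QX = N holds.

X = [[6], [3], [2]]

Left-multiplying both sides by Q⁻¹ gives X = Q⁻¹N.
det Q = 3; the adjugate gives Q⁻¹ = [[1/3, -32/3, -3], [0, 4, 1], [1/3, -23/3, -2]].
X = Q⁻¹N = [[1/3, -32/3, -3], [0, 4, 1], [1/3, -23/3, -2]] · [[17], [7], [-25]] = [[6], [3], [2]].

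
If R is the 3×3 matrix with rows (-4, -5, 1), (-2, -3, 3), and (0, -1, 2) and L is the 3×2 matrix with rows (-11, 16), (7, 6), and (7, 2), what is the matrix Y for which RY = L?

Y = [[-2, 3], [5, -6], [6, -2]]

Left-multiplying both sides by R⁻¹ gives Y = R⁻¹L.
R has determinant -6; R⁻¹ = [[1/2, -3/2, 2], [-2/3, 4/3, -5/3], [-1/3, 2/3, -1/3]].
Y = R⁻¹L = [[1/2, -3/2, 2], [-2/3, 4/3, -5/3], [-1/3, 2/3, -1/3]] · [[-11, 16], [7, 6], [7, 2]] = [[-2, 3], [5, -6], [6, -2]].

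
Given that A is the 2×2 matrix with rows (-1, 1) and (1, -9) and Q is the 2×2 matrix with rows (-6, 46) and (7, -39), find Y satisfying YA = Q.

Since A sits to the right of Y, Y = QA⁻¹.
det A = 8, so A⁻¹ = [[-9/8, -1/8], [-1/8, -1/8]].
Y = QA⁻¹ = [[-6, 46], [7, -39]] · [[-9/8, -1/8], [-1/8, -1/8]] = [[1, -5], [-3, 4]].

Y = [[1, -5], [-3, 4]]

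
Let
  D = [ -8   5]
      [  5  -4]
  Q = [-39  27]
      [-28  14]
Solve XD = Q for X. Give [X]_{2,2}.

Since D sits to the right of X, X = QD⁻¹.
det D = 7; the adjugate gives D⁻¹ = [[-4/7, -5/7], [-5/7, -8/7]].
X = QD⁻¹ = [[-39, 27], [-28, 14]] · [[-4/7, -5/7], [-5/7, -8/7]] = [[3, -3], [6, 4]].

4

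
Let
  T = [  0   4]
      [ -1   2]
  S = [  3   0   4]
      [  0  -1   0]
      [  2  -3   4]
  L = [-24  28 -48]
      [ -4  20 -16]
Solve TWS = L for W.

W = [[-4, 0, 2], [0, 2, -3]]

W = T⁻¹LS⁻¹ (apply T⁻¹ on the left and S⁻¹ on the right).
det T = 4; the adjugate gives T⁻¹ = [[1/2, -1], [1/4, 0]].
det S = -4, so S⁻¹ = [[1, 3, -1], [0, -1, 0], [-1/2, -9/4, 3/4]].
T⁻¹L = [[-8, -6, -8], [-6, 7, -12]].
W = (T⁻¹L)S⁻¹ = [[-4, 0, 2], [0, 2, -3]].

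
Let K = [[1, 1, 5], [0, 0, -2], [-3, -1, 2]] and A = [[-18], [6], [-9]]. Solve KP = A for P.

K is on the left of P, so left-multiply by K⁻¹: P = K⁻¹A.
K has determinant 4; K⁻¹ = [[-1/2, -7/4, -1/2], [3/2, 17/4, 1/2], [0, -1/2, 0]].
P = K⁻¹A = [[-1/2, -7/4, -1/2], [3/2, 17/4, 1/2], [0, -1/2, 0]] · [[-18], [6], [-9]] = [[3], [-6], [-3]].

P = [[3], [-6], [-3]]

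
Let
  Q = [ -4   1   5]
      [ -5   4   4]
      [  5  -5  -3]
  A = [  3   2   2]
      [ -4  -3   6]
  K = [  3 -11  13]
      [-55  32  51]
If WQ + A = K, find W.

WQ = K − A = [[0, -13, 11], [-51, 35, 45]].
Q is on the right of W, so right-multiply by Q⁻¹: W = (K − A)Q⁻¹.
Q has determinant -2; Q⁻¹ = [[-4, 11, 8], [-5/2, 13/2, 9/2], [-5/2, 15/2, 11/2]].
W = (K − A)Q⁻¹ = [[5, -2, 2], [4, 4, -3]].

W = [[5, -2, 2], [4, 4, -3]]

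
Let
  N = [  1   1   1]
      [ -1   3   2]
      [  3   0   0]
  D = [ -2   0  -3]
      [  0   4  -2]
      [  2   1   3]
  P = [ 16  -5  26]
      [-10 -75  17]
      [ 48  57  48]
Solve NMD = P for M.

Isolating M: multiply by N⁻¹ from the left and D⁻¹ from the right, so M = N⁻¹PD⁻¹.
det N = -3; the adjugate gives N⁻¹ = [[0, 0, 1/3], [-2, 1, 1], [3, -1, -4/3]].
det D = -4, so D⁻¹ = [[-7/2, 3/4, -3], [1, 0, 1], [2, -1/2, 2]].
N⁻¹P = [[16, 19, 16], [6, -8, 13], [-6, -16, -3]].
M = (N⁻¹P)D⁻¹ = [[-5, 4, 3], [-3, -2, 0], [-1, -3, -4]].

M = [[-5, 4, 3], [-3, -2, 0], [-1, -3, -4]]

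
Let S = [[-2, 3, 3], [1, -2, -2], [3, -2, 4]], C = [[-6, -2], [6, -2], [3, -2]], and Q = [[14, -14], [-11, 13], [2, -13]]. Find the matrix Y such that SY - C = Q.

SY = Q + C = [[8, -16], [-5, 11], [5, -15]].
S is on the left of Y, so left-multiply by S⁻¹: Y = S⁻¹(Q + C).
det S = 6, so S⁻¹ = [[-2, -3, 0], [-5/3, -17/6, -1/6], [2/3, 5/6, 1/6]].
Y = S⁻¹(Q + C) = [[-1, -1], [0, -2], [2, -4]].

Y = [[-1, -1], [0, -2], [2, -4]]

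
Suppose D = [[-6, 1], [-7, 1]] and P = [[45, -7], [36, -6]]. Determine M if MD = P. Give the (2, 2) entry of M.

D is on the right of M, so right-multiply by D⁻¹: M = PD⁻¹.
det D = 1, so D⁻¹ = [[1, -1], [7, -6]].
M = PD⁻¹ = [[45, -7], [36, -6]] · [[1, -1], [7, -6]] = [[-4, -3], [-6, 0]].

0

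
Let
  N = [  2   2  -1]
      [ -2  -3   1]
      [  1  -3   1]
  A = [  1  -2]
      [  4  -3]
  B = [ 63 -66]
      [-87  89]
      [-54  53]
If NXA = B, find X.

Left-multiply by N⁻¹ and right-multiply by A⁻¹: X = N⁻¹BA⁻¹.
N has determinant -3; N⁻¹ = [[0, -1/3, 1/3], [-1, -1, 0], [-3, -8/3, 2/3]].
det A = 5, so A⁻¹ = [[-3/5, 2/5], [-4/5, 1/5]].
N⁻¹B = [[11, -12], [24, -23], [7, -4]].
X = (N⁻¹B)A⁻¹ = [[3, 2], [4, 5], [-1, 2]].

X = [[3, 2], [4, 5], [-1, 2]]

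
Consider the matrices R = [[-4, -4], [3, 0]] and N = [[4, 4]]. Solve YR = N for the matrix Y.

Y = [[-1, 0]]

R is on the right of Y, so right-multiply by R⁻¹: Y = NR⁻¹.
R has determinant 12; R⁻¹ = [[0, 1/3], [-1/4, -1/3]].
Y = NR⁻¹ = [[4, 4]] · [[0, 1/3], [-1/4, -1/3]] = [[-1, 0]].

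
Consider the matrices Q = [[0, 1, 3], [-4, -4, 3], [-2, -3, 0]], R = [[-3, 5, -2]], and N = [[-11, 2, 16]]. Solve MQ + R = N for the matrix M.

MQ = N − R = [[-8, -3, 18]].
Since Q sits to the right of M, M = (N − R)Q⁻¹.
det Q = 6, so Q⁻¹ = [[3/2, -3/2, 5/2], [-1, 1, -2], [2/3, -1/3, 2/3]].
M = (N − R)Q⁻¹ = [[3, 3, -2]].

M = [[3, 3, -2]]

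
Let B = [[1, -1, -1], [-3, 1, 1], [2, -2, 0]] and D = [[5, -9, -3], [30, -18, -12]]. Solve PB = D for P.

P = [[5, 2, 3], [6, -6, 3]]

Since B sits to the right of P, P = DB⁻¹.
det B = -4, so B⁻¹ = [[-1/2, -1/2, 0], [-1/2, -1/2, -1/2], [-1, 0, 1/2]].
P = DB⁻¹ = [[5, -9, -3], [30, -18, -12]] · [[-1/2, -1/2, 0], [-1/2, -1/2, -1/2], [-1, 0, 1/2]] = [[5, 2, 3], [6, -6, 3]].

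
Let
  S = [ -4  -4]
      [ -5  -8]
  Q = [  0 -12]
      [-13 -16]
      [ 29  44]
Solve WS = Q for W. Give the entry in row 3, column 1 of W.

Since S sits to the right of W, W = QS⁻¹.
det S = 12, so S⁻¹ = [[-2/3, 1/3], [5/12, -1/3]].
W = QS⁻¹ = [[0, -12], [-13, -16], [29, 44]] · [[-2/3, 1/3], [5/12, -1/3]] = [[-5, 4], [2, 1], [-1, -5]].

-1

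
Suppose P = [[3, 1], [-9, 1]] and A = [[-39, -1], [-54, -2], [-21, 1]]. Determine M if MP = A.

M = [[-4, 3], [-6, 4], [-1, 2]]

Right-multiplying both sides by P⁻¹ gives M = AP⁻¹.
det P = 12; the adjugate gives P⁻¹ = [[1/12, -1/12], [3/4, 1/4]].
M = AP⁻¹ = [[-39, -1], [-54, -2], [-21, 1]] · [[1/12, -1/12], [3/4, 1/4]] = [[-4, 3], [-6, 4], [-1, 2]].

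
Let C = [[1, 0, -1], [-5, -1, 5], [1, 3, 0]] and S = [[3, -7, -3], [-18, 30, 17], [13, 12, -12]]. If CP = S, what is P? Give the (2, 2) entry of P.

Left-multiplying both sides by C⁻¹ gives P = C⁻¹S.
det C = -1, so C⁻¹ = [[15, 3, 1], [-5, -1, 0], [14, 3, 1]].
P = C⁻¹S = [[15, 3, 1], [-5, -1, 0], [14, 3, 1]] · [[3, -7, -3], [-18, 30, 17], [13, 12, -12]] = [[4, -3, -6], [3, 5, -2], [1, 4, -3]].

5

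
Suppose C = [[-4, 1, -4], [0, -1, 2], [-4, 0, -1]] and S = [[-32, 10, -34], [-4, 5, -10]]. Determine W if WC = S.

W = [[6, -4, 2], [-1, -6, 2]]

Right-multiplying both sides by C⁻¹ gives W = SC⁻¹.
det C = 4; the adjugate gives C⁻¹ = [[1/4, 1/4, -1/2], [-2, -3, 2], [-1, -1, 1]].
W = SC⁻¹ = [[-32, 10, -34], [-4, 5, -10]] · [[1/4, 1/4, -1/2], [-2, -3, 2], [-1, -1, 1]] = [[6, -4, 2], [-1, -6, 2]].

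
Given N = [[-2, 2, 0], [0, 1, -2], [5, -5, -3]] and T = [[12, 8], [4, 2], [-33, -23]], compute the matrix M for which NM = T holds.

N is on the left of M, so left-multiply by N⁻¹: M = N⁻¹T.
det N = 6; the adjugate gives N⁻¹ = [[-13/6, 1, -2/3], [-5/3, 1, -2/3], [-5/6, 0, -1/3]].
M = N⁻¹T = [[-13/6, 1, -2/3], [-5/3, 1, -2/3], [-5/6, 0, -1/3]] · [[12, 8], [4, 2], [-33, -23]] = [[0, 0], [6, 4], [1, 1]].

M = [[0, 0], [6, 4], [1, 1]]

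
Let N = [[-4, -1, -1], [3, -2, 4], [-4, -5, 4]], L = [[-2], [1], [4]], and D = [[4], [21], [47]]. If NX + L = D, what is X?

NX = D − L = [[6], [20], [43]].
Since N multiplies X on the left, X = N⁻¹(D − L).
det N = 3, so N⁻¹ = [[4, 3, -2], [-28/3, -20/3, 13/3], [-23/3, -16/3, 11/3]].
X = N⁻¹(D − L) = [[-2], [-3], [5]].

X = [[-2], [-3], [5]]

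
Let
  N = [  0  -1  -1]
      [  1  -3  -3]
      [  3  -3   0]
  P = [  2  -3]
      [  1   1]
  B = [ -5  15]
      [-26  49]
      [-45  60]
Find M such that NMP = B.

M = [[-3, -5], [4, -4], [0, 1]]

Left-multiply by N⁻¹ and right-multiply by P⁻¹: M = N⁻¹BP⁻¹.
det N = 3, so N⁻¹ = [[-3, 1, 0], [-3, 1, -1/3], [2, -1, 1/3]].
P has determinant 5; P⁻¹ = [[1/5, 3/5], [-1/5, 2/5]].
N⁻¹B = [[-11, 4], [4, -16], [1, 1]].
M = (N⁻¹B)P⁻¹ = [[-3, -5], [4, -4], [0, 1]].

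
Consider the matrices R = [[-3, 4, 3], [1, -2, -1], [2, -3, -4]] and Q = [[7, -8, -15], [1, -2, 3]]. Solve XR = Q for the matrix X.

X = [[-1, -4, 4], [-1, 2, -2]]

R is on the right of X, so right-multiply by R⁻¹: X = QR⁻¹.
det R = -4, so R⁻¹ = [[-5/4, -7/4, -1/2], [-1/2, -3/2, 0], [-1/4, 1/4, -1/2]].
X = QR⁻¹ = [[7, -8, -15], [1, -2, 3]] · [[-5/4, -7/4, -1/2], [-1/2, -3/2, 0], [-1/4, 1/4, -1/2]] = [[-1, -4, 4], [-1, 2, -2]].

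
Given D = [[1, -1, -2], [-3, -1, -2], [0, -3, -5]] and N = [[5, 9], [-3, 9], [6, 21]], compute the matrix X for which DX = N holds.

D is on the left of X, so left-multiply by D⁻¹: X = D⁻¹N.
det D = -4; the adjugate gives D⁻¹ = [[1/4, -1/4, 0], [15/4, 5/4, -2], [-9/4, -3/4, 1]].
X = D⁻¹N = [[1/4, -1/4, 0], [15/4, 5/4, -2], [-9/4, -3/4, 1]] · [[5, 9], [-3, 9], [6, 21]] = [[2, 0], [3, 3], [-3, -6]].

X = [[2, 0], [3, 3], [-3, -6]]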